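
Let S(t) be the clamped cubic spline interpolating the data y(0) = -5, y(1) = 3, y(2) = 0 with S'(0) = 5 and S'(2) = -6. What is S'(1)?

4

Let σ_i = S''(x_i). Step sizes h_i = 1, 1; slopes of the chords Δ_i = (y_(i+1) - y_i)/h_i = 8, -3.
  1·σ_0 + 4·σ_1 + 1·σ_2 = 6(Δ_1 - Δ_0) = -66
Clamped end conditions give two more equations: 2h_0·σ_0 + h_0·σ_1 = 6(Δ_0 - S'(0)) = 18 and h_1·σ_1 + 2h_1·σ_2 = 6(S'(2) - Δ_1) = -18.
Hence σ_0 = 20, σ_1 = -22, σ_2 = 2.
On [1, 2], S'(t) = b_1 + 2c_1·(t - 1) + 3d_1·(t - 1)² with b_1 = Δ_1 - h_1(2σ_1 + σ_2)/6 = 4, c_1 = σ_1/2 = -11, d_1 = (σ_2 - σ_1)/(6h_1) = 4. So S'(1) = 4.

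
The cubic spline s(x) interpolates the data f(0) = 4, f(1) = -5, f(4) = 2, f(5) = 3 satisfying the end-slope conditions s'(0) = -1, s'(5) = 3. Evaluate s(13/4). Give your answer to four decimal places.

-1.2277

Put σ_i = s'' at the i-th knot. Here h = (1, 3, 1) and Δ = (-9, 7/3, 1), so the interior equations h_(i-1)·σ_(i-1) + 2(h_(i-1)+h_i)·σ_i + h_i·σ_(i+1) = 6(Δ_i − Δ_(i-1)) read
  1·σ_0 + 8·σ_1 + 3·σ_2 = 6(Δ_1 - Δ_0) = 68
  3·σ_1 + 8·σ_2 + 1·σ_3 = 6(Δ_2 - Δ_1) = -8
Clamped end conditions give two more equations: 2h_0·σ_0 + h_0·σ_1 = 6(Δ_0 - s'(0)) = -48 and h_2·σ_2 + 2h_2·σ_3 = 6(s'(5) - Δ_2) = 12.
Hence σ_0 = -2000/63, σ_1 = 976/63, σ_2 = -508/63, σ_3 = 632/63.
On [1, 4], s(x) = -5 - 575/63·(x - 1) + 488/63·(x - 1)² - 106/81·(x - 1)³.
With (x - 1) = 9/4: s(13/4) = -275/224.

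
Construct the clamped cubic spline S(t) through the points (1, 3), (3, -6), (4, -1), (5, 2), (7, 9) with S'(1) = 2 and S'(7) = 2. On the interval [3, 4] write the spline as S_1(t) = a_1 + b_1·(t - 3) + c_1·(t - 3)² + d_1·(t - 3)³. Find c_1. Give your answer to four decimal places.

Let m_i = S''(x_i). Step sizes h_i = 2, 1, 1, 2; slopes of the chords Δ_i = (y_(i+1) - y_i)/h_i = -9/2, 5, 3, 7/2.
  2·m_0 + 6·m_1 + 1·m_2 = 6(Δ_1 - Δ_0) = 57
  1·m_1 + 4·m_2 + 1·m_3 = 6(Δ_2 - Δ_1) = -12
  1·m_2 + 6·m_3 + 2·m_4 = 6(Δ_3 - Δ_2) = 3
Clamped end conditions give two more equations: 2h_0·m_0 + h_0·m_1 = 6(Δ_0 - S'(1)) = -39 and h_3·m_3 + 2h_3·m_4 = 6(S'(7) - Δ_3) = -9.
Hence m_0 = -91/5, m_1 = 169/10, m_2 = -8, m_3 = 31/10, m_4 = -19/5.
On [3, 4], with S_1(t) = a_1 + b_1·(t - 3) + c_1·(t - 3)² + d_1·(t - 3)³: c_1 = m_1/2 = 169/20, d_1 = (m_2 - m_1)/(6h_1) = -83/20, b_1 = Δ_1 - h_1(2m_1 + m_2)/6 = 7/10.

8.4500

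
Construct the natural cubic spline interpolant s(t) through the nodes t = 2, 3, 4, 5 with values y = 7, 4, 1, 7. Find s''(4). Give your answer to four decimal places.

14.4000

Let σ_i = s''(x_i). Step sizes h_i = 1, 1, 1; slopes of the chords Δ_i = (y_(i+1) - y_i)/h_i = -3, -3, 6.
  1·σ_0 + 4·σ_1 + 1·σ_2 = 6(Δ_1 - Δ_0) = 0
  1·σ_1 + 4·σ_2 + 1·σ_3 = 6(Δ_2 - Δ_1) = 54
Natural end conditions: σ_0 = σ_3 = 0.
Solving the tridiagonal system: σ_0 = 0, σ_1 = -18/5, σ_2 = 72/5, σ_3 = 0.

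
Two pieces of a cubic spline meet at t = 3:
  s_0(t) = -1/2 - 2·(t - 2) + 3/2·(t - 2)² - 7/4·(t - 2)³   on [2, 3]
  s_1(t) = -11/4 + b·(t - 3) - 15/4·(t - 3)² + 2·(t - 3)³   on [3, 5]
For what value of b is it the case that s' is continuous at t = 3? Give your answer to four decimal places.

s_0'(t) = -2 + 3·(t - 2) - 21/4·(t - 2)², so s_0'(3) = -17/4. On the right, s_1'(3) = b, so b = -17/4.

-4.2500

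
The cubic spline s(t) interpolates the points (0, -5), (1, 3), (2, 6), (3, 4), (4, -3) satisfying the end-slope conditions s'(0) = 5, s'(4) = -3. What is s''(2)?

With m_i denoting the second derivative at x_i, h_i = 1, 1, 1, 1, and Δ_i = (y_(i+1) − y_i)/h_i = 8, 3, -2, -7:
  1·m_0 + 4·m_1 + 1·m_2 = 6(Δ_1 - Δ_0) = -30
  1·m_1 + 4·m_2 + 1·m_3 = 6(Δ_2 - Δ_1) = -30
  1·m_2 + 4·m_3 + 1·m_4 = 6(Δ_3 - Δ_2) = -30
Clamped end conditions give two more equations: 2h_0·m_0 + h_0·m_1 = 6(Δ_0 - s'(0)) = 18 and h_3·m_3 + 2h_3·m_4 = 6(s'(4) - Δ_3) = 24.
Solving the tridiagonal system: m_0 = 100/7, m_1 = -74/7, m_2 = -2, m_3 = -80/7, m_4 = 124/7.

-2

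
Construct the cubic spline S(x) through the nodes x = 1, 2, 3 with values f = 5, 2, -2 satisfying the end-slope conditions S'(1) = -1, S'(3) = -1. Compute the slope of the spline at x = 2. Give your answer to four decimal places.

-4.7500

Put M_i = S'' at the i-th knot. Here h = (1, 1) and Δ = (-3, -4), so the interior equations h_(i-1)·M_(i-1) + 2(h_(i-1)+h_i)·M_i + h_i·M_(i+1) = 6(Δ_i − Δ_(i-1)) read
  1·M_0 + 4·M_1 + 1·M_2 = 6(Δ_1 - Δ_0) = -6
Clamped end conditions give two more equations: 2h_0·M_0 + h_0·M_1 = 6(Δ_0 - S'(1)) = -12 and h_1·M_1 + 2h_1·M_2 = 6(S'(3) - Δ_1) = 18.
Hence M_0 = -9/2, M_1 = -3, M_2 = 21/2.
On [2, 3], S'(x) = b_1 + 2c_1·(x - 2) + 3d_1·(x - 2)² with b_1 = Δ_1 - h_1(2M_1 + M_2)/6 = -19/4, c_1 = M_1/2 = -3/2, d_1 = (M_2 - M_1)/(6h_1) = 9/4. So S'(2) = -19/4.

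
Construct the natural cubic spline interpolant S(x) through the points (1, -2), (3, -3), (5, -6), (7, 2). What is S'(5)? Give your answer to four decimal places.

Put σ_i = S'' at the i-th knot. Here h = (2, 2, 2) and Δ = (-1/2, -3/2, 4), so the interior equations h_(i-1)·σ_(i-1) + 2(h_(i-1)+h_i)·σ_i + h_i·σ_(i+1) = 6(Δ_i − Δ_(i-1)) read
  2·σ_0 + 8·σ_1 + 2·σ_2 = 6(Δ_1 - Δ_0) = -6
  2·σ_1 + 8·σ_2 + 2·σ_3 = 6(Δ_2 - Δ_1) = 33
Natural end conditions: σ_0 = σ_3 = 0.
Hence σ_0 = 0, σ_1 = -19/10, σ_2 = 23/5, σ_3 = 0.
On [5, 7], S'(x) = b_2 + 2c_2·(x - 5) + 3d_2·(x - 5)² with b_2 = Δ_2 - h_2(2σ_2 + σ_3)/6 = 14/15, c_2 = σ_2/2 = 23/10, d_2 = (σ_3 - σ_2)/(6h_2) = -23/60. So S'(5) = 14/15.

0.9333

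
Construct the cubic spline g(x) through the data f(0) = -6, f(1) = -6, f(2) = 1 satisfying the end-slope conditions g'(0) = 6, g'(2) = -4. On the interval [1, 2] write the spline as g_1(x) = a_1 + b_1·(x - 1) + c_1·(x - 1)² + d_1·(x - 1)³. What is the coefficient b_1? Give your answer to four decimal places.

4.7500

Let M_i = g''(x_i). Step sizes h_i = 1, 1; slopes of the chords Δ_i = (y_(i+1) - y_i)/h_i = 0, 7.
  1·M_0 + 4·M_1 + 1·M_2 = 6(Δ_1 - Δ_0) = 42
Clamped end conditions give two more equations: 2h_0·M_0 + h_0·M_1 = 6(Δ_0 - g'(0)) = -36 and h_1·M_1 + 2h_1·M_2 = 6(g'(2) - Δ_1) = -66.
Solving the tridiagonal system: M_0 = -67/2, M_1 = 31, M_2 = -97/2.
On [1, 2], with g_1(x) = a_1 + b_1·(x - 1) + c_1·(x - 1)² + d_1·(x - 1)³: c_1 = M_1/2 = 31/2, d_1 = (M_2 - M_1)/(6h_1) = -53/4, b_1 = Δ_1 - h_1(2M_1 + M_2)/6 = 19/4.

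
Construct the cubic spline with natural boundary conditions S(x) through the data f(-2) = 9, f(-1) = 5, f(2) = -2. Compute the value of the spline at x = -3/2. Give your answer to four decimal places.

Let σ_i = S''(x_i). Step sizes h_i = 1, 3; slopes of the chords Δ_i = (y_(i+1) - y_i)/h_i = -4, -7/3.
  1·σ_0 + 8·σ_1 + 3·σ_2 = 6(Δ_1 - Δ_0) = 10
Natural end conditions: σ_0 = σ_2 = 0.
Solving the tridiagonal system: σ_0 = 0, σ_1 = 5/4, σ_2 = 0.
On [-2, -1], S(x) = 9 - 101/24·(x + 2) + 0·(x + 2)² + 5/24·(x + 2)³.
With (x + 2) = 1/2: S(-3/2) = 443/64.

6.9219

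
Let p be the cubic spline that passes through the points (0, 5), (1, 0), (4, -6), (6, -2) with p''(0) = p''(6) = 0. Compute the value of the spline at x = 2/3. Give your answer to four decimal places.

1.5728

Let M_i = p''(x_i). Step sizes h_i = 1, 3, 2; slopes of the chords Δ_i = (y_(i+1) - y_i)/h_i = -5, -2, 2.
  1·M_0 + 8·M_1 + 3·M_2 = 6(Δ_1 - Δ_0) = 18
  3·M_1 + 10·M_2 + 2·M_3 = 6(Δ_2 - Δ_1) = 24
Natural end conditions: M_0 = M_3 = 0.
Hence M_0 = 0, M_1 = 108/71, M_2 = 138/71, M_3 = 0.
On [0, 1], p(x) = 5 - 373/71·x + 0·x² + 18/71·x³.
With x = 2/3: p(2/3) = 335/213.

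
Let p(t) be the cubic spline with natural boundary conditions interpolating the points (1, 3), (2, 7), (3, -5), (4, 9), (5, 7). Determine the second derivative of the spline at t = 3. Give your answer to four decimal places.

Let M_i = p''(x_i). Step sizes h_i = 1, 1, 1, 1; slopes of the chords Δ_i = (y_(i+1) - y_i)/h_i = 4, -12, 14, -2.
  1·M_0 + 4·M_1 + 1·M_2 = 6(Δ_1 - Δ_0) = -96
  1·M_1 + 4·M_2 + 1·M_3 = 6(Δ_2 - Δ_1) = 156
  1·M_2 + 4·M_3 + 1·M_4 = 6(Δ_3 - Δ_2) = -96
Natural end conditions: M_0 = M_4 = 0.
Forward elimination and back-substitution give M_0 = 0, M_1 = -270/7, M_2 = 408/7, M_3 = -270/7, M_4 = 0.

58.2857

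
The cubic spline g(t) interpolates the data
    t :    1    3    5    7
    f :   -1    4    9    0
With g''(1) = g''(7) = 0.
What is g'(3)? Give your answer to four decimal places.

With m_i denoting the second derivative at x_i, h_i = 2, 2, 2, and Δ_i = (y_(i+1) − y_i)/h_i = 5/2, 5/2, -9/2:
  2·m_0 + 8·m_1 + 2·m_2 = 6(Δ_1 - Δ_0) = 0
  2·m_1 + 8·m_2 + 2·m_3 = 6(Δ_2 - Δ_1) = -42
Natural end conditions: m_0 = m_3 = 0.
Solving the tridiagonal system: m_0 = 0, m_1 = 7/5, m_2 = -28/5, m_3 = 0.
On [3, 5], g'(t) = b_1 + 2c_1·(t - 3) + 3d_1·(t - 3)² with b_1 = Δ_1 - h_1(2m_1 + m_2)/6 = 103/30, c_1 = m_1/2 = 7/10, d_1 = (m_2 - m_1)/(6h_1) = -7/12. So g'(3) = 103/30.

3.4333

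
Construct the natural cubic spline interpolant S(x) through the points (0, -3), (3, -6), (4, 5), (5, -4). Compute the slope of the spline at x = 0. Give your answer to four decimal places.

-7.5806

With σ_i denoting the second derivative at x_i, h_i = 3, 1, 1, and Δ_i = (y_(i+1) − y_i)/h_i = -1, 11, -9:
  3·σ_0 + 8·σ_1 + 1·σ_2 = 6(Δ_1 - Δ_0) = 72
  1·σ_1 + 4·σ_2 + 1·σ_3 = 6(Δ_2 - Δ_1) = -120
Natural end conditions: σ_0 = σ_3 = 0.
Solving the tridiagonal system: σ_0 = 0, σ_1 = 408/31, σ_2 = -1032/31, σ_3 = 0.
On [0, 3], S'(x) = b_0 + 2c_0·x + 3d_0·x² with b_0 = Δ_0 - h_0(2σ_0 + σ_1)/6 = -235/31, c_0 = σ_0/2 = 0, d_0 = (σ_1 - σ_0)/(6h_0) = 68/93. So S'(0) = -235/31.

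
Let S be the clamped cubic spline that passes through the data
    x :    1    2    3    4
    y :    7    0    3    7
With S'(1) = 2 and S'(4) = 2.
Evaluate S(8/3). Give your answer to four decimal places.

Let M_i = S''(x_i). Step sizes h_i = 1, 1, 1; slopes of the chords Δ_i = (y_(i+1) - y_i)/h_i = -7, 3, 4.
  1·M_0 + 4·M_1 + 1·M_2 = 6(Δ_1 - Δ_0) = 60
  1·M_1 + 4·M_2 + 1·M_3 = 6(Δ_2 - Δ_1) = 6
Clamped end conditions give two more equations: 2h_0·M_0 + h_0·M_1 = 6(Δ_0 - S'(1)) = -54 and h_2·M_2 + 2h_2·M_3 = 6(S'(4) - Δ_2) = -12.
Hence M_0 = -40, M_1 = 26, M_2 = -4, M_3 = -4.
On [2, 3], S(x) = 0 - 5·(x - 2) + 13·(x - 2)² - 5·(x - 2)³.
With (x - 2) = 2/3: S(8/3) = 26/27.

0.9630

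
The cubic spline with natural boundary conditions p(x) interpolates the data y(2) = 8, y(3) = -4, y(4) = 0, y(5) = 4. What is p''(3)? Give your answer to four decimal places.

Write M_i for p''(x_i). With h_i = 1, 1, 1 and divided differences Δ_i = -12, 4, 4, the continuity of p' gives the tridiagonal system
  1·M_0 + 4·M_1 + 1·M_2 = 6(Δ_1 - Δ_0) = 96
  1·M_1 + 4·M_2 + 1·M_3 = 6(Δ_2 - Δ_1) = 0
Natural end conditions: M_0 = M_3 = 0.
Forward elimination and back-substitution give M_0 = 0, M_1 = 128/5, M_2 = -32/5, M_3 = 0.

25.6000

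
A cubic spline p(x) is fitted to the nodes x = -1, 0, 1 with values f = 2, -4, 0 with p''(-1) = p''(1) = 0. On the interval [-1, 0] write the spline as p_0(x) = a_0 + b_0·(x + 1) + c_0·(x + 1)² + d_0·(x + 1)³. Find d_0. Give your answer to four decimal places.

2.5000

With M_i denoting the second derivative at x_i, h_i = 1, 1, and Δ_i = (y_(i+1) − y_i)/h_i = -6, 4:
  1·M_0 + 4·M_1 + 1·M_2 = 6(Δ_1 - Δ_0) = 60
Natural end conditions: M_0 = M_2 = 0.
Hence M_0 = 0, M_1 = 15, M_2 = 0.
On [-1, 0], with p_0(x) = a_0 + b_0·(x + 1) + c_0·(x + 1)² + d_0·(x + 1)³: c_0 = M_0/2 = 0, d_0 = (M_1 - M_0)/(6h_0) = 5/2, b_0 = Δ_0 - h_0(2M_0 + M_1)/6 = -17/2.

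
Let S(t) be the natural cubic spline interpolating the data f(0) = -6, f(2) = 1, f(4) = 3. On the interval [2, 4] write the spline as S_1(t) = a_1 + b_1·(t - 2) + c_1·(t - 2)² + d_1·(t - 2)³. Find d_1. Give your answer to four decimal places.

0.1563

Write m_i for S''(x_i). With h_i = 2, 2 and divided differences Δ_i = 7/2, 1, the continuity of S' gives the tridiagonal system
  2·m_0 + 8·m_1 + 2·m_2 = 6(Δ_1 - Δ_0) = -15
Natural end conditions: m_0 = m_2 = 0.
Hence m_0 = 0, m_1 = -15/8, m_2 = 0.
On [2, 4], with S_1(t) = a_1 + b_1·(t - 2) + c_1·(t - 2)² + d_1·(t - 2)³: c_1 = m_1/2 = -15/16, d_1 = (m_2 - m_1)/(6h_1) = 5/32, b_1 = Δ_1 - h_1(2m_1 + m_2)/6 = 9/4.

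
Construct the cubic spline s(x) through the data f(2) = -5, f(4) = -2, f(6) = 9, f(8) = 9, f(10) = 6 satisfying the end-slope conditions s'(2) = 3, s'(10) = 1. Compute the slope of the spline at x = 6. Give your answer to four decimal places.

3.8214

Write M_i for s''(x_i). With h_i = 2, 2, 2, 2 and divided differences Δ_i = 3/2, 11/2, 0, -3/2, the continuity of s' gives the tridiagonal system
  2·M_0 + 8·M_1 + 2·M_2 = 6(Δ_1 - Δ_0) = 24
  2·M_1 + 8·M_2 + 2·M_3 = 6(Δ_2 - Δ_1) = -33
  2·M_2 + 8·M_3 + 2·M_4 = 6(Δ_3 - Δ_2) = -9
Clamped end conditions give two more equations: 2h_0·M_0 + h_0·M_1 = 6(Δ_0 - s'(2)) = -9 and h_3·M_3 + 2h_3·M_4 = 6(s'(10) - Δ_3) = 15.
Solving: M_0 = -565/112, M_1 = 313/56, M_2 = -85/16, M_3 = -47/56, M_4 = 467/112.
On [6, 8], s'(x) = b_2 + 2c_2·(x - 6) + 3d_2·(x - 6)² with b_2 = Δ_2 - h_2(2M_2 + M_3)/6 = 107/28, c_2 = M_2/2 = -85/32, d_2 = (M_3 - M_2)/(6h_2) = 167/448. So s'(6) = 107/28.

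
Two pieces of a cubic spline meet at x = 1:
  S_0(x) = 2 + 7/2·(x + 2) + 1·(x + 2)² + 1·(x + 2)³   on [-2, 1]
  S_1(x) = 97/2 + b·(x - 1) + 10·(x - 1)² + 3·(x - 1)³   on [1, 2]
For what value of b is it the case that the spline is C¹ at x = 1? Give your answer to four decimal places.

36.5000

S_0'(x) = 7/2 + 2·(x + 2) + 3·(x + 2)², so S_0'(1) = 73/2. On the right, S_1'(1) = b, so b = 73/2.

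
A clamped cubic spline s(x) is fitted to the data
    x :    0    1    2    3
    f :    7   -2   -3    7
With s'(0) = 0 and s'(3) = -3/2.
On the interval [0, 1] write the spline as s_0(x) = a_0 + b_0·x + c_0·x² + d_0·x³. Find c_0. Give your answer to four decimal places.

-17.1000

Let σ_i = s''(x_i). Step sizes h_i = 1, 1, 1; slopes of the chords Δ_i = (y_(i+1) - y_i)/h_i = -9, -1, 10.
  1·σ_0 + 4·σ_1 + 1·σ_2 = 6(Δ_1 - Δ_0) = 48
  1·σ_1 + 4·σ_2 + 1·σ_3 = 6(Δ_2 - Δ_1) = 66
Clamped end conditions give two more equations: 2h_0·σ_0 + h_0·σ_1 = 6(Δ_0 - s'(0)) = -54 and h_2·σ_2 + 2h_2·σ_3 = 6(s'(3) - Δ_2) = -69.
Hence σ_0 = -171/5, σ_1 = 72/5, σ_2 = 123/5, σ_3 = -234/5.
On [0, 1], with s_0(x) = a_0 + b_0·x + c_0·x² + d_0·x³: c_0 = σ_0/2 = -171/10, d_0 = (σ_1 - σ_0)/(6h_0) = 81/10, b_0 = Δ_0 - h_0(2σ_0 + σ_1)/6 = 0.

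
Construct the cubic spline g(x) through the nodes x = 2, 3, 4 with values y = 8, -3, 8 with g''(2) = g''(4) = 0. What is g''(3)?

33

With M_i denoting the second derivative at x_i, h_i = 1, 1, and Δ_i = (y_(i+1) − y_i)/h_i = -11, 11:
  1·M_0 + 4·M_1 + 1·M_2 = 6(Δ_1 - Δ_0) = 132
Natural end conditions: M_0 = M_2 = 0.
Forward elimination and back-substitution give M_0 = 0, M_1 = 33, M_2 = 0.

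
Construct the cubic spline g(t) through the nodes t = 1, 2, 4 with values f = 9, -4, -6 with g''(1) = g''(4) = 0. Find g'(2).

-9

With σ_i denoting the second derivative at x_i, h_i = 1, 2, and Δ_i = (y_(i+1) − y_i)/h_i = -13, -1:
  1·σ_0 + 6·σ_1 + 2·σ_2 = 6(Δ_1 - Δ_0) = 72
Natural end conditions: σ_0 = σ_2 = 0.
Solving: σ_0 = 0, σ_1 = 12, σ_2 = 0.
On [2, 4], g'(t) = b_1 + 2c_1·(t - 2) + 3d_1·(t - 2)² with b_1 = Δ_1 - h_1(2σ_1 + σ_2)/6 = -9, c_1 = σ_1/2 = 6, d_1 = (σ_2 - σ_1)/(6h_1) = -1. So g'(2) = -9.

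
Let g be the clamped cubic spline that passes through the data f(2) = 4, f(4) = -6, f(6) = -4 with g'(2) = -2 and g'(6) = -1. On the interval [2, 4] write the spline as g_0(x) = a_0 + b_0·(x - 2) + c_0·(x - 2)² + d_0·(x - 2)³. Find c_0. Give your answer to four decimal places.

-4.3750

Write m_i for g''(x_i). With h_i = 2, 2 and divided differences Δ_i = -5, 1, the continuity of g' gives the tridiagonal system
  2·m_0 + 8·m_1 + 2·m_2 = 6(Δ_1 - Δ_0) = 36
Clamped end conditions give two more equations: 2h_0·m_0 + h_0·m_1 = 6(Δ_0 - g'(2)) = -18 and h_1·m_1 + 2h_1·m_2 = 6(g'(6) - Δ_1) = -12.
Solving the tridiagonal system: m_0 = -35/4, m_1 = 17/2, m_2 = -29/4.
On [2, 4], with g_0(x) = a_0 + b_0·(x - 2) + c_0·(x - 2)² + d_0·(x - 2)³: c_0 = m_0/2 = -35/8, d_0 = (m_1 - m_0)/(6h_0) = 23/16, b_0 = Δ_0 - h_0(2m_0 + m_1)/6 = -2.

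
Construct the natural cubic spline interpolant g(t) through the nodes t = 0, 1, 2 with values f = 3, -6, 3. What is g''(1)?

27

With M_i denoting the second derivative at x_i, h_i = 1, 1, and Δ_i = (y_(i+1) − y_i)/h_i = -9, 9:
  1·M_0 + 4·M_1 + 1·M_2 = 6(Δ_1 - Δ_0) = 108
Natural end conditions: M_0 = M_2 = 0.
Solving: M_0 = 0, M_1 = 27, M_2 = 0.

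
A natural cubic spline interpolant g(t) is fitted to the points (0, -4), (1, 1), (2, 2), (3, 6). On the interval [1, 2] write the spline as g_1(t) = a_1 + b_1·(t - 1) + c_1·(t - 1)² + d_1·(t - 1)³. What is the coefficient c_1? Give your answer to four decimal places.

-3.8000

Let M_i = g''(x_i). Step sizes h_i = 1, 1, 1; slopes of the chords Δ_i = (y_(i+1) - y_i)/h_i = 5, 1, 4.
  1·M_0 + 4·M_1 + 1·M_2 = 6(Δ_1 - Δ_0) = -24
  1·M_1 + 4·M_2 + 1·M_3 = 6(Δ_2 - Δ_1) = 18
Natural end conditions: M_0 = M_3 = 0.
Solving: M_0 = 0, M_1 = -38/5, M_2 = 32/5, M_3 = 0.
On [1, 2], with g_1(t) = a_1 + b_1·(t - 1) + c_1·(t - 1)² + d_1·(t - 1)³: c_1 = M_1/2 = -19/5, d_1 = (M_2 - M_1)/(6h_1) = 7/3, b_1 = Δ_1 - h_1(2M_1 + M_2)/6 = 37/15.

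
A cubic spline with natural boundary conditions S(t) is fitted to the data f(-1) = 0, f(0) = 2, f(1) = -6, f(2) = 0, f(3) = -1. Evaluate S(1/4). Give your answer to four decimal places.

Put σ_i = S'' at the i-th knot. Here h = (1, 1, 1, 1) and Δ = (2, -8, 6, -1), so the interior equations h_(i-1)·σ_(i-1) + 2(h_(i-1)+h_i)·σ_i + h_i·σ_(i+1) = 6(Δ_i − Δ_(i-1)) read
  1·σ_0 + 4·σ_1 + 1·σ_2 = 6(Δ_1 - Δ_0) = -60
  1·σ_1 + 4·σ_2 + 1·σ_3 = 6(Δ_2 - Δ_1) = 84
  1·σ_2 + 4·σ_3 + 1·σ_4 = 6(Δ_3 - Δ_2) = -42
Natural end conditions: σ_0 = σ_4 = 0.
Solving: σ_0 = 0, σ_1 = -639/28, σ_2 = 219/7, σ_3 = -513/28, σ_4 = 0.
On [0, 1], S(t) = 2 - 157/28·t - 639/56·t² + 505/56·t³.
With t = 1/4: S(1/4) = 93/3584.

0.0259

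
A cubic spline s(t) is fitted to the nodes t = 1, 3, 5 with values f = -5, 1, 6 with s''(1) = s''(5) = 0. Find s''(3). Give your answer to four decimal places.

-0.3750

With M_i denoting the second derivative at x_i, h_i = 2, 2, and Δ_i = (y_(i+1) − y_i)/h_i = 3, 5/2:
  2·M_0 + 8·M_1 + 2·M_2 = 6(Δ_1 - Δ_0) = -3
Natural end conditions: M_0 = M_2 = 0.
Solving: M_0 = 0, M_1 = -3/8, M_2 = 0.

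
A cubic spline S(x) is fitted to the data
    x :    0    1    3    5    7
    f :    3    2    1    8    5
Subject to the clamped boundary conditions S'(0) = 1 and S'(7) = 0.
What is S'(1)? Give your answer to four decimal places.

Put m_i = S'' at the i-th knot. Here h = (1, 2, 2, 2) and Δ = (-1, -1/2, 7/2, -3/2), so the interior equations h_(i-1)·m_(i-1) + 2(h_(i-1)+h_i)·m_i + h_i·m_(i+1) = 6(Δ_i − Δ_(i-1)) read
  1·m_0 + 6·m_1 + 2·m_2 = 6(Δ_1 - Δ_0) = 3
  2·m_1 + 8·m_2 + 2·m_3 = 6(Δ_2 - Δ_1) = 24
  2·m_2 + 8·m_3 + 2·m_4 = 6(Δ_3 - Δ_2) = -30
Clamped end conditions give two more equations: 2h_0·m_0 + h_0·m_1 = 6(Δ_0 - S'(0)) = -12 and h_3·m_3 + 2h_3·m_4 = 6(S'(7) - Δ_3) = 9.
Hence m_0 = -515/86, m_1 = -1/43, m_2 = 785/172, m_3 = -268/43, m_4 = 923/172.
On [1, 3], S'(x) = b_1 + 2c_1·(x - 1) + 3d_1·(x - 1)² with b_1 = Δ_1 - h_1(2m_1 + m_2)/6 = -345/172, c_1 = m_1/2 = -1/86, d_1 = (m_2 - m_1)/(6h_1) = 263/688. So S'(1) = -345/172.

-2.0058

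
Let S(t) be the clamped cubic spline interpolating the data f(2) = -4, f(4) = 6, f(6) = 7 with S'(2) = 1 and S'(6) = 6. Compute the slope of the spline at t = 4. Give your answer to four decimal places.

With M_i denoting the second derivative at x_i, h_i = 2, 2, and Δ_i = (y_(i+1) − y_i)/h_i = 5, 1/2:
  2·M_0 + 8·M_1 + 2·M_2 = 6(Δ_1 - Δ_0) = -27
Clamped end conditions give two more equations: 2h_0·M_0 + h_0·M_1 = 6(Δ_0 - S'(2)) = 24 and h_1·M_1 + 2h_1·M_2 = 6(S'(6) - Δ_1) = 33.
Hence M_0 = 85/8, M_1 = -37/4, M_2 = 103/8.
On [4, 6], S'(t) = b_1 + 2c_1·(t - 4) + 3d_1·(t - 4)² with b_1 = Δ_1 - h_1(2M_1 + M_2)/6 = 19/8, c_1 = M_1/2 = -37/8, d_1 = (M_2 - M_1)/(6h_1) = 59/32. So S'(4) = 19/8.

2.3750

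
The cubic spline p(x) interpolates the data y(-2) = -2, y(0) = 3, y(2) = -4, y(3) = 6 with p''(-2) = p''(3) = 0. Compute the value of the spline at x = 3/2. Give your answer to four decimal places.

-4.4872

Write M_i for p''(x_i). With h_i = 2, 2, 1 and divided differences Δ_i = 5/2, -7/2, 10, the continuity of p' gives the tridiagonal system
  2·M_0 + 8·M_1 + 2·M_2 = 6(Δ_1 - Δ_0) = -36
  2·M_1 + 6·M_2 + 1·M_3 = 6(Δ_2 - Δ_1) = 81
Natural end conditions: M_0 = M_3 = 0.
Forward elimination and back-substitution give M_0 = 0, M_1 = -189/22, M_2 = 180/11, M_3 = 0.
On [0, 2], p(x) = 3 - 71/22·x - 189/44·x² + 183/88·x³.
With x = 3/2: p(3/2) = -3159/704.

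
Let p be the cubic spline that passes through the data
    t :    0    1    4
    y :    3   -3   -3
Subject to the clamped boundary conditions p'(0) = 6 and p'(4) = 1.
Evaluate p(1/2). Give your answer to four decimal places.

1.8906

Write m_i for p''(x_i). With h_i = 1, 3 and divided differences Δ_i = -6, 0, the continuity of p' gives the tridiagonal system
  1·m_0 + 8·m_1 + 3·m_2 = 6(Δ_1 - Δ_0) = 36
Clamped end conditions give two more equations: 2h_0·m_0 + h_0·m_1 = 6(Δ_0 - p'(0)) = -72 and h_1·m_1 + 2h_1·m_2 = 6(p'(4) - Δ_1) = 6.
Hence m_0 = -167/4, m_1 = 23/2, m_2 = -19/4.
On [0, 1], p(t) = 3 + 6·t - 167/8·t² + 71/8·t³.
With t = 1/2: p(1/2) = 121/64.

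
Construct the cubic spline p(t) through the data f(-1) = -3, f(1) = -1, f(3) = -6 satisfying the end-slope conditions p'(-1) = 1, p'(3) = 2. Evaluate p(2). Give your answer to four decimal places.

Let M_i = p''(x_i). Step sizes h_i = 2, 2; slopes of the chords Δ_i = (y_(i+1) - y_i)/h_i = 1, -5/2.
  2·M_0 + 8·M_1 + 2·M_2 = 6(Δ_1 - Δ_0) = -21
Clamped end conditions give two more equations: 2h_0·M_0 + h_0·M_1 = 6(Δ_0 - p'(-1)) = 0 and h_1·M_1 + 2h_1·M_2 = 6(p'(3) - Δ_1) = 27.
Solving: M_0 = 23/8, M_1 = -23/4, M_2 = 77/8.
On [1, 3], p(t) = -1 - 15/8·(t - 1) - 23/8·(t - 1)² + 41/32·(t - 1)³.
With (t - 1) = 1: p(2) = -143/32.

-4.4688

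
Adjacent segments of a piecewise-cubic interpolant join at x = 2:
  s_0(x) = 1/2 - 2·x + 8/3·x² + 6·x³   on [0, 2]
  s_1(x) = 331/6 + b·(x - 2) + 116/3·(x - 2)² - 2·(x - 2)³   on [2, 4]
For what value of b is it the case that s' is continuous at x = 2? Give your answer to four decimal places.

s_0'(x) = -2 + 16/3·x + 18·x², so s_0'(2) = 242/3. On the right, s_1'(2) = b, so b = 242/3.

80.6667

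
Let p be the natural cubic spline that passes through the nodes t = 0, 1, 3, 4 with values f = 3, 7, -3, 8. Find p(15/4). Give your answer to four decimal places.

4.4150

Let M_i = p''(x_i). Step sizes h_i = 1, 2, 1; slopes of the chords Δ_i = (y_(i+1) - y_i)/h_i = 4, -5, 11.
  1·M_0 + 6·M_1 + 2·M_2 = 6(Δ_1 - Δ_0) = -54
  2·M_1 + 6·M_2 + 1·M_3 = 6(Δ_2 - Δ_1) = 96
Natural end conditions: M_0 = M_3 = 0.
Solving the tridiagonal system: M_0 = 0, M_1 = -129/8, M_2 = 171/8, M_3 = 0.
On [3, 4], p(t) = -3 + 31/8·(t - 3) + 171/16·(t - 3)² - 57/16·(t - 3)³.
With (t - 3) = 3/4: p(15/4) = 4521/1024.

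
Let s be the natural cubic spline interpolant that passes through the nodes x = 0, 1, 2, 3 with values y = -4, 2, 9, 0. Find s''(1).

8

Let σ_i = s''(x_i). Step sizes h_i = 1, 1, 1; slopes of the chords Δ_i = (y_(i+1) - y_i)/h_i = 6, 7, -9.
  1·σ_0 + 4·σ_1 + 1·σ_2 = 6(Δ_1 - Δ_0) = 6
  1·σ_1 + 4·σ_2 + 1·σ_3 = 6(Δ_2 - Δ_1) = -96
Natural end conditions: σ_0 = σ_3 = 0.
Solving the tridiagonal system: σ_0 = 0, σ_1 = 8, σ_2 = -26, σ_3 = 0.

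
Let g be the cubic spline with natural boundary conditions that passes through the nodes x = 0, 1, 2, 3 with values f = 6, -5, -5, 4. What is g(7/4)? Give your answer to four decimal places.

-6.0938

Let m_i = g''(x_i). Step sizes h_i = 1, 1, 1; slopes of the chords Δ_i = (y_(i+1) - y_i)/h_i = -11, 0, 9.
  1·m_0 + 4·m_1 + 1·m_2 = 6(Δ_1 - Δ_0) = 66
  1·m_1 + 4·m_2 + 1·m_3 = 6(Δ_2 - Δ_1) = 54
Natural end conditions: m_0 = m_3 = 0.
Solving: m_0 = 0, m_1 = 14, m_2 = 10, m_3 = 0.
On [1, 2], g(x) = -5 - 19/3·(x - 1) + 7·(x - 1)² - 2/3·(x - 1)³.
With (x - 1) = 3/4: g(7/4) = -195/32.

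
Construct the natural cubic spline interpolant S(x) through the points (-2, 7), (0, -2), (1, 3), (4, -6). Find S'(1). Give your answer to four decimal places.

Put M_i = S'' at the i-th knot. Here h = (2, 1, 3) and Δ = (-9/2, 5, -3), so the interior equations h_(i-1)·M_(i-1) + 2(h_(i-1)+h_i)·M_i + h_i·M_(i+1) = 6(Δ_i − Δ_(i-1)) read
  2·M_0 + 6·M_1 + 1·M_2 = 6(Δ_1 - Δ_0) = 57
  1·M_1 + 8·M_2 + 3·M_3 = 6(Δ_2 - Δ_1) = -48
Natural end conditions: M_0 = M_3 = 0.
Solving the tridiagonal system: M_0 = 0, M_1 = 504/47, M_2 = -345/47, M_3 = 0.
On [1, 4], S'(x) = b_2 + 2c_2·(x - 1) + 3d_2·(x - 1)² with b_2 = Δ_2 - h_2(2M_2 + M_3)/6 = 204/47, c_2 = M_2/2 = -345/94, d_2 = (M_3 - M_2)/(6h_2) = 115/282. So S'(1) = 204/47.

4.3404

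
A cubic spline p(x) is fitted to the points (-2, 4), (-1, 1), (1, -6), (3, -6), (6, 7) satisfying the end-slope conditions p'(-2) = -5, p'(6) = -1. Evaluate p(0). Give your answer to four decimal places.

-2.4275

With M_i denoting the second derivative at x_i, h_i = 1, 2, 2, 3, and Δ_i = (y_(i+1) − y_i)/h_i = -3, -7/2, 0, 13/3:
  1·M_0 + 6·M_1 + 2·M_2 = 6(Δ_1 - Δ_0) = -3
  2·M_1 + 8·M_2 + 2·M_3 = 6(Δ_2 - Δ_1) = 21
  2·M_2 + 10·M_3 + 3·M_4 = 6(Δ_3 - Δ_2) = 26
Clamped end conditions give two more equations: 2h_0·M_0 + h_0·M_1 = 6(Δ_0 - p'(-2)) = 12 and h_3·M_3 + 2h_3·M_4 = 6(p'(6) - Δ_3) = -32.
Forward elimination and back-substitution give M_0 = 1527/212, M_1 = -255/106, M_2 = 897/424, M_3 = 471/106, M_4 = -4805/636.
On [-1, 1], p(x) = 1 - 1103/424·(x + 1) - 255/212·(x + 1)² + 639/1696·(x + 1)³.
With (x + 1) = 1: p(0) = -4117/1696.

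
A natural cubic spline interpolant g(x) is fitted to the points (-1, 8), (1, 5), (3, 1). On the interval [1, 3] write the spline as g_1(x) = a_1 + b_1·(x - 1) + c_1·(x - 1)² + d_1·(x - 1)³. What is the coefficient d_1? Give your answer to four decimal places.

0.0313

Let M_i = g''(x_i). Step sizes h_i = 2, 2; slopes of the chords Δ_i = (y_(i+1) - y_i)/h_i = -3/2, -2.
  2·M_0 + 8·M_1 + 2·M_2 = 6(Δ_1 - Δ_0) = -3
Natural end conditions: M_0 = M_2 = 0.
Solving: M_0 = 0, M_1 = -3/8, M_2 = 0.
On [1, 3], with g_1(x) = a_1 + b_1·(x - 1) + c_1·(x - 1)² + d_1·(x - 1)³: c_1 = M_1/2 = -3/16, d_1 = (M_2 - M_1)/(6h_1) = 1/32, b_1 = Δ_1 - h_1(2M_1 + M_2)/6 = -7/4.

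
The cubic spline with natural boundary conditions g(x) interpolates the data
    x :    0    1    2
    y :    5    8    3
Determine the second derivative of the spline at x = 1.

Write m_i for g''(x_i). With h_i = 1, 1 and divided differences Δ_i = 3, -5, the continuity of g' gives the tridiagonal system
  1·m_0 + 4·m_1 + 1·m_2 = 6(Δ_1 - Δ_0) = -48
Natural end conditions: m_0 = m_2 = 0.
Hence m_0 = 0, m_1 = -12, m_2 = 0.

-12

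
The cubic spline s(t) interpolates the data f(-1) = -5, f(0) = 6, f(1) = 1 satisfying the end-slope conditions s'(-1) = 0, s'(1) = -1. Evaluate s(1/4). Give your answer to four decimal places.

5.9336

Write M_i for s''(x_i). With h_i = 1, 1 and divided differences Δ_i = 11, -5, the continuity of s' gives the tridiagonal system
  1·M_0 + 4·M_1 + 1·M_2 = 6(Δ_1 - Δ_0) = -96
Clamped end conditions give two more equations: 2h_0·M_0 + h_0·M_1 = 6(Δ_0 - s'(-1)) = 66 and h_1·M_1 + 2h_1·M_2 = 6(s'(1) - Δ_1) = 24.
Solving the tridiagonal system: M_0 = 113/2, M_1 = -47, M_2 = 71/2.
On [0, 1], s(t) = 6 + 19/4·t - 47/2·t² + 55/4·t³.
With t = 1/4: s(1/4) = 1519/256.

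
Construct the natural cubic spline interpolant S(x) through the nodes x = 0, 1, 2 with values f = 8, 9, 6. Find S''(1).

-6

Put M_i = S'' at the i-th knot. Here h = (1, 1) and Δ = (1, -3), so the interior equations h_(i-1)·M_(i-1) + 2(h_(i-1)+h_i)·M_i + h_i·M_(i+1) = 6(Δ_i − Δ_(i-1)) read
  1·M_0 + 4·M_1 + 1·M_2 = 6(Δ_1 - Δ_0) = -24
Natural end conditions: M_0 = M_2 = 0.
Forward elimination and back-substitution give M_0 = 0, M_1 = -6, M_2 = 0.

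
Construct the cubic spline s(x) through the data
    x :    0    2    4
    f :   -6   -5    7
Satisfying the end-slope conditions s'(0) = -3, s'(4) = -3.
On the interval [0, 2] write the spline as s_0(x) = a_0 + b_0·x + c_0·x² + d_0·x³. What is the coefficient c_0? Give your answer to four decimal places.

0.5625

Write σ_i for s''(x_i). With h_i = 2, 2 and divided differences Δ_i = 1/2, 6, the continuity of s' gives the tridiagonal system
  2·σ_0 + 8·σ_1 + 2·σ_2 = 6(Δ_1 - Δ_0) = 33
Clamped end conditions give two more equations: 2h_0·σ_0 + h_0·σ_1 = 6(Δ_0 - s'(0)) = 21 and h_1·σ_1 + 2h_1·σ_2 = 6(s'(4) - Δ_1) = -54.
Solving the tridiagonal system: σ_0 = 9/8, σ_1 = 33/4, σ_2 = -141/8.
On [0, 2], with s_0(x) = a_0 + b_0·x + c_0·x² + d_0·x³: c_0 = σ_0/2 = 9/16, d_0 = (σ_1 - σ_0)/(6h_0) = 19/32, b_0 = Δ_0 - h_0(2σ_0 + σ_1)/6 = -3.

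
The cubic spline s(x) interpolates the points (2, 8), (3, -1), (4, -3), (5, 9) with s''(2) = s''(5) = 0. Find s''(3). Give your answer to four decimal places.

With σ_i denoting the second derivative at x_i, h_i = 1, 1, 1, and Δ_i = (y_(i+1) − y_i)/h_i = -9, -2, 12:
  1·σ_0 + 4·σ_1 + 1·σ_2 = 6(Δ_1 - Δ_0) = 42
  1·σ_1 + 4·σ_2 + 1·σ_3 = 6(Δ_2 - Δ_1) = 84
Natural end conditions: σ_0 = σ_3 = 0.
Solving: σ_0 = 0, σ_1 = 28/5, σ_2 = 98/5, σ_3 = 0.

5.6000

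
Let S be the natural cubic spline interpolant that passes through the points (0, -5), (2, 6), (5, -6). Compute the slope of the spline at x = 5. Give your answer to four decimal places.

With σ_i denoting the second derivative at x_i, h_i = 2, 3, and Δ_i = (y_(i+1) − y_i)/h_i = 11/2, -4:
  2·σ_0 + 10·σ_1 + 3·σ_2 = 6(Δ_1 - Δ_0) = -57
Natural end conditions: σ_0 = σ_2 = 0.
Solving: σ_0 = 0, σ_1 = -57/10, σ_2 = 0.
On [2, 5], S'(x) = b_1 + 2c_1·(x - 2) + 3d_1·(x - 2)² with b_1 = Δ_1 - h_1(2σ_1 + σ_2)/6 = 17/10, c_1 = σ_1/2 = -57/20, d_1 = (σ_2 - σ_1)/(6h_1) = 19/60. So S'(5) = -137/20.

-6.8500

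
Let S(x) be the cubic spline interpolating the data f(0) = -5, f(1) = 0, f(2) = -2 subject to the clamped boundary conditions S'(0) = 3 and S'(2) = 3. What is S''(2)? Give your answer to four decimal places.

Put σ_i = S'' at the i-th knot. Here h = (1, 1) and Δ = (5, -2), so the interior equations h_(i-1)·σ_(i-1) + 2(h_(i-1)+h_i)·σ_i + h_i·σ_(i+1) = 6(Δ_i − Δ_(i-1)) read
  1·σ_0 + 4·σ_1 + 1·σ_2 = 6(Δ_1 - Δ_0) = -42
Clamped end conditions give two more equations: 2h_0·σ_0 + h_0·σ_1 = 6(Δ_0 - S'(0)) = 12 and h_1·σ_1 + 2h_1·σ_2 = 6(S'(2) - Δ_1) = 30.
Solving: σ_0 = 33/2, σ_1 = -21, σ_2 = 51/2.

25.5000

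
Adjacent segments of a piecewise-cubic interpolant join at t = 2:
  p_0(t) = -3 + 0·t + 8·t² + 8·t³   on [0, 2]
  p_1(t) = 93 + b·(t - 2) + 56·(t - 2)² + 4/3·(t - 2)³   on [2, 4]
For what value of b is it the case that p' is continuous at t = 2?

p_0'(t) = 0 + 16·t + 24·t², so p_0'(2) = 128. On the right, p_1'(2) = b, so b = 128.

128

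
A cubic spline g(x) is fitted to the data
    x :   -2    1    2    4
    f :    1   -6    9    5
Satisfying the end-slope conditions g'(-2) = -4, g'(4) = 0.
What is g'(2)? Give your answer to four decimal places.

Let σ_i = g''(x_i). Step sizes h_i = 3, 1, 2; slopes of the chords Δ_i = (y_(i+1) - y_i)/h_i = -7/3, 15, -2.
  3·σ_0 + 8·σ_1 + 1·σ_2 = 6(Δ_1 - Δ_0) = 104
  1·σ_1 + 6·σ_2 + 2·σ_3 = 6(Δ_2 - Δ_1) = -102
Clamped end conditions give two more equations: 2h_0·σ_0 + h_0·σ_1 = 6(Δ_0 - g'(-2)) = 10 and h_2·σ_2 + 2h_2·σ_3 = 6(g'(4) - Δ_2) = 12.
Forward elimination and back-substitution give σ_0 = -166/21, σ_1 = 134/7, σ_2 = -178/7, σ_3 = 110/7.
On [2, 4], g'(x) = b_2 + 2c_2·(x - 2) + 3d_2·(x - 2)² with b_2 = Δ_2 - h_2(2σ_2 + σ_3)/6 = 68/7, c_2 = σ_2/2 = -89/7, d_2 = (σ_3 - σ_2)/(6h_2) = 24/7. So g'(2) = 68/7.

9.7143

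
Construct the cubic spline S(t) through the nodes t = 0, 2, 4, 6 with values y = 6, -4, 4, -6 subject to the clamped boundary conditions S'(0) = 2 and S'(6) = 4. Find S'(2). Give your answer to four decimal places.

Write M_i for S''(x_i). With h_i = 2, 2, 2 and divided differences Δ_i = -5, 4, -5, the continuity of S' gives the tridiagonal system
  2·M_0 + 8·M_1 + 2·M_2 = 6(Δ_1 - Δ_0) = 54
  2·M_1 + 8·M_2 + 2·M_3 = 6(Δ_2 - Δ_1) = -54
Clamped end conditions give two more equations: 2h_0·M_0 + h_0·M_1 = 6(Δ_0 - S'(0)) = -42 and h_2·M_2 + 2h_2·M_3 = 6(S'(6) - Δ_2) = 54.
Solving: M_0 = -272/15, M_1 = 229/15, M_2 = -239/15, M_3 = 322/15.
On [2, 4], S'(t) = b_1 + 2c_1·(t - 2) + 3d_1·(t - 2)² with b_1 = Δ_1 - h_1(2M_1 + M_2)/6 = -13/15, c_1 = M_1/2 = 229/30, d_1 = (M_2 - M_1)/(6h_1) = -13/5. So S'(2) = -13/15.

-0.8667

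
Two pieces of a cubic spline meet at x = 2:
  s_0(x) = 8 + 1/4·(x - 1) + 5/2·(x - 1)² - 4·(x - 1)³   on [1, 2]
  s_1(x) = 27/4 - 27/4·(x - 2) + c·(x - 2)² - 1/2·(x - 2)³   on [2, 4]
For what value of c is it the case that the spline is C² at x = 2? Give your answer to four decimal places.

-9.5000

s_0''(x) = 5 - 24·(x - 1), so s_0''(2) = -19. On the right, s_1''(2) = 2c, so c = -19/2.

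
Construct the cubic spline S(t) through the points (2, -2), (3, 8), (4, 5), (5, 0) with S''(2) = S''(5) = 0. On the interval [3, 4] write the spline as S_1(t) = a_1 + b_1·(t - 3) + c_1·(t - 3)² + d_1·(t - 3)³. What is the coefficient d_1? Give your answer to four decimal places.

3.6667

With M_i denoting the second derivative at x_i, h_i = 1, 1, 1, and Δ_i = (y_(i+1) − y_i)/h_i = 10, -3, -5:
  1·M_0 + 4·M_1 + 1·M_2 = 6(Δ_1 - Δ_0) = -78
  1·M_1 + 4·M_2 + 1·M_3 = 6(Δ_2 - Δ_1) = -12
Natural end conditions: M_0 = M_3 = 0.
Forward elimination and back-substitution give M_0 = 0, M_1 = -20, M_2 = 2, M_3 = 0.
On [3, 4], with S_1(t) = a_1 + b_1·(t - 3) + c_1·(t - 3)² + d_1·(t - 3)³: c_1 = M_1/2 = -10, d_1 = (M_2 - M_1)/(6h_1) = 11/3, b_1 = Δ_1 - h_1(2M_1 + M_2)/6 = 10/3.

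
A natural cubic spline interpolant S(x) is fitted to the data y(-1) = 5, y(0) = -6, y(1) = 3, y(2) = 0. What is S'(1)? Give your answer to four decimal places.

With M_i denoting the second derivative at x_i, h_i = 1, 1, 1, and Δ_i = (y_(i+1) − y_i)/h_i = -11, 9, -3:
  1·M_0 + 4·M_1 + 1·M_2 = 6(Δ_1 - Δ_0) = 120
  1·M_1 + 4·M_2 + 1·M_3 = 6(Δ_2 - Δ_1) = -72
Natural end conditions: M_0 = M_3 = 0.
Hence M_0 = 0, M_1 = 184/5, M_2 = -136/5, M_3 = 0.
On [1, 2], S'(x) = b_2 + 2c_2·(x - 1) + 3d_2·(x - 1)² with b_2 = Δ_2 - h_2(2M_2 + M_3)/6 = 91/15, c_2 = M_2/2 = -68/5, d_2 = (M_3 - M_2)/(6h_2) = 68/15. So S'(1) = 91/15.

6.0667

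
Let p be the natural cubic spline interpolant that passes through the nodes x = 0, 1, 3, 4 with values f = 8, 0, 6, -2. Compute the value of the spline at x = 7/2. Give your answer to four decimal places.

Put σ_i = p'' at the i-th knot. Here h = (1, 2, 1) and Δ = (-8, 3, -8), so the interior equations h_(i-1)·σ_(i-1) + 2(h_(i-1)+h_i)·σ_i + h_i·σ_(i+1) = 6(Δ_i − Δ_(i-1)) read
  1·σ_0 + 6·σ_1 + 2·σ_2 = 6(Δ_1 - Δ_0) = 66
  2·σ_1 + 6·σ_2 + 1·σ_3 = 6(Δ_2 - Δ_1) = -66
Natural end conditions: σ_0 = σ_3 = 0.
Forward elimination and back-substitution give σ_0 = 0, σ_1 = 33/2, σ_2 = -33/2, σ_3 = 0.
On [3, 4], p(x) = 6 - 5/2·(x - 3) - 33/4·(x - 3)² + 11/4·(x - 3)³.
With (x - 3) = 1/2: p(7/2) = 97/32.

3.0313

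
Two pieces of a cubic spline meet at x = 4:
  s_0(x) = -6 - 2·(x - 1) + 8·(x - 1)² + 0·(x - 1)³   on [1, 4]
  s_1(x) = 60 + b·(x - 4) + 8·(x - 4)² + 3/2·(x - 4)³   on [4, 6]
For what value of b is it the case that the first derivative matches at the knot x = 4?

s_0'(x) = -2 + 16·(x - 1) + 0·(x - 1)², so s_0'(4) = 46. On the right, s_1'(4) = b, so b = 46.

46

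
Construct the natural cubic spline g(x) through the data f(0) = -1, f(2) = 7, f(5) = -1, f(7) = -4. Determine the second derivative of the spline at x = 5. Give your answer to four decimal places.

Let σ_i = g''(x_i). Step sizes h_i = 2, 3, 2; slopes of the chords Δ_i = (y_(i+1) - y_i)/h_i = 4, -8/3, -3/2.
  2·σ_0 + 10·σ_1 + 3·σ_2 = 6(Δ_1 - Δ_0) = -40
  3·σ_1 + 10·σ_2 + 2·σ_3 = 6(Δ_2 - Δ_1) = 7
Natural end conditions: σ_0 = σ_3 = 0.
Solving the tridiagonal system: σ_0 = 0, σ_1 = -421/91, σ_2 = 190/91, σ_3 = 0.

2.0879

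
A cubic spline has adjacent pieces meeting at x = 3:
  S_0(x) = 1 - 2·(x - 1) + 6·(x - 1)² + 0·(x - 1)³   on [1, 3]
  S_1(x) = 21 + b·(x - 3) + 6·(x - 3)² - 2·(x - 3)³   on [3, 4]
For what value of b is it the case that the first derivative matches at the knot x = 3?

22

S_0'(x) = -2 + 12·(x - 1) + 0·(x - 1)², so S_0'(3) = 22. On the right, S_1'(3) = b, so b = 22.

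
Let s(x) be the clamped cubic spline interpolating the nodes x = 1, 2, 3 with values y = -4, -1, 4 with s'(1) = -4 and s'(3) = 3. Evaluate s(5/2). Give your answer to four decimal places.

Let M_i = s''(x_i). Step sizes h_i = 1, 1; slopes of the chords Δ_i = (y_(i+1) - y_i)/h_i = 3, 5.
  1·M_0 + 4·M_1 + 1·M_2 = 6(Δ_1 - Δ_0) = 12
Clamped end conditions give two more equations: 2h_0·M_0 + h_0·M_1 = 6(Δ_0 - s'(1)) = 42 and h_1·M_1 + 2h_1·M_2 = 6(s'(3) - Δ_1) = -12.
Solving: M_0 = 43/2, M_1 = -1, M_2 = -11/2.
On [2, 3], s(x) = -1 + 25/4·(x - 2) - 1/2·(x - 2)² - 3/4·(x - 2)³.
With (x - 2) = 1/2: s(5/2) = 61/32.

1.9063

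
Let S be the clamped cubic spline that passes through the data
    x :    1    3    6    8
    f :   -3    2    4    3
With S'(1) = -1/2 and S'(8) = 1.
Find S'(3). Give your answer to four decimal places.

2.9896

Put M_i = S'' at the i-th knot. Here h = (2, 3, 2) and Δ = (5/2, 2/3, -1/2), so the interior equations h_(i-1)·M_(i-1) + 2(h_(i-1)+h_i)·M_i + h_i·M_(i+1) = 6(Δ_i − Δ_(i-1)) read
  2·M_0 + 10·M_1 + 3·M_2 = 6(Δ_1 - Δ_0) = -11
  3·M_1 + 10·M_2 + 2·M_3 = 6(Δ_2 - Δ_1) = -7
Clamped end conditions give two more equations: 2h_0·M_0 + h_0·M_1 = 6(Δ_0 - S'(1)) = 18 and h_2·M_2 + 2h_2·M_3 = 6(S'(8) - Δ_2) = 9.
Solving the tridiagonal system: M_0 = 529/96, M_1 = -97/48, M_2 = -29/48, M_3 = 245/96.
On [3, 6], S'(x) = b_1 + 2c_1·(x - 3) + 3d_1·(x - 3)² with b_1 = Δ_1 - h_1(2M_1 + M_2)/6 = 287/96, c_1 = M_1/2 = -97/96, d_1 = (M_2 - M_1)/(6h_1) = 17/216. So S'(3) = 287/96.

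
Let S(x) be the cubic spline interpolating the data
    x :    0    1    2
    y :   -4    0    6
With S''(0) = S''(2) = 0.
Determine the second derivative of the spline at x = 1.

3

With M_i denoting the second derivative at x_i, h_i = 1, 1, and Δ_i = (y_(i+1) − y_i)/h_i = 4, 6:
  1·M_0 + 4·M_1 + 1·M_2 = 6(Δ_1 - Δ_0) = 12
Natural end conditions: M_0 = M_2 = 0.
Solving the tridiagonal system: M_0 = 0, M_1 = 3, M_2 = 0.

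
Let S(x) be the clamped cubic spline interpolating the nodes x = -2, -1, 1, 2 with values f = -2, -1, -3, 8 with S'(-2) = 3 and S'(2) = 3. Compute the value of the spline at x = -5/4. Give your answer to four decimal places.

With M_i denoting the second derivative at x_i, h_i = 1, 2, 1, and Δ_i = (y_(i+1) − y_i)/h_i = 1, -1, 11:
  1·M_0 + 6·M_1 + 2·M_2 = 6(Δ_1 - Δ_0) = -12
  2·M_1 + 6·M_2 + 1·M_3 = 6(Δ_2 - Δ_1) = 72
Clamped end conditions give two more equations: 2h_0·M_0 + h_0·M_1 = 6(Δ_0 - S'(-2)) = -12 and h_2·M_2 + 2h_2·M_3 = 6(S'(2) - Δ_2) = -48.
Solving the tridiagonal system: M_0 = -12/7, M_1 = -60/7, M_2 = 144/7, M_3 = -240/7.
On [-2, -1], S(x) = -2 + 3·(x + 2) - 6/7·(x + 2)² - 8/7·(x + 2)³.
With (x + 2) = 3/4: S(-5/4) = -5/7.

-0.7143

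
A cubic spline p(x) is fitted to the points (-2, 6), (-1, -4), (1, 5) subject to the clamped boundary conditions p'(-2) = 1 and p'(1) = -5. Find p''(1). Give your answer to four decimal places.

Let M_i = p''(x_i). Step sizes h_i = 1, 2; slopes of the chords Δ_i = (y_(i+1) - y_i)/h_i = -10, 9/2.
  1·M_0 + 6·M_1 + 2·M_2 = 6(Δ_1 - Δ_0) = 87
Clamped end conditions give two more equations: 2h_0·M_0 + h_0·M_1 = 6(Δ_0 - p'(-2)) = -66 and h_1·M_1 + 2h_1·M_2 = 6(p'(1) - Δ_1) = -57.
Solving: M_0 = -99/2, M_1 = 33, M_2 = -123/4.

-30.7500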